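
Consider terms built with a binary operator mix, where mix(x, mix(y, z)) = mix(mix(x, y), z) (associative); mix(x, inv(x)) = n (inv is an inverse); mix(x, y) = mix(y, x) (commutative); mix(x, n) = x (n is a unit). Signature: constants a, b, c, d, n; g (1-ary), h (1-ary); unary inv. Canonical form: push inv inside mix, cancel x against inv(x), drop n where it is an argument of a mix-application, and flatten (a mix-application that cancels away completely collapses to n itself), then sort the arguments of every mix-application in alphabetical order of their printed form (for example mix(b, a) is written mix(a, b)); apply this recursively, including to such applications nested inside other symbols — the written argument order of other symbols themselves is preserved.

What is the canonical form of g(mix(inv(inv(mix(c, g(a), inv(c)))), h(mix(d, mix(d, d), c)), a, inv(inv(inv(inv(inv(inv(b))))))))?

Descend into:  mix(inv(inv(mix(c, g(a), inv(c)))), h(mix(d, mix(d, d), c)), a, inv(inv(inv(inv(inv(inv(b)))))))
Push inv inside:  distribute inv over mix and collapse double inv
Cancel inverse pairs:  c cancels
Collect terms:  mix(g(a), h(mix(c, d, d, d)), a, b)
Sort arguments:  mix(a, b, g(a), h(mix(c, d, d, d)))
Rebuild:  g(mix(a, b, g(a), h(mix(c, d, d, d))))

Answer: g(mix(a, b, g(a), h(mix(c, d, d, d))))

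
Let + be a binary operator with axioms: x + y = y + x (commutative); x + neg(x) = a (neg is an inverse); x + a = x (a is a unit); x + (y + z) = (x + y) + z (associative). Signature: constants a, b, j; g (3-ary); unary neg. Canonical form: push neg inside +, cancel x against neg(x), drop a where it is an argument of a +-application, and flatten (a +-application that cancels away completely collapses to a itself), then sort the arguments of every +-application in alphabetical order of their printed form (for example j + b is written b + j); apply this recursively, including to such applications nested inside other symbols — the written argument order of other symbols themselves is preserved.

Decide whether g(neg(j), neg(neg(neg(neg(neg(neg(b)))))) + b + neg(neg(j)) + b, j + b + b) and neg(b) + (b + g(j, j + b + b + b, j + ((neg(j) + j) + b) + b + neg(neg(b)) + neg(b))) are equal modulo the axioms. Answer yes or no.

Answer: no — g(neg(j), b + b + b + j, b + b + j) vs g(j, b + b + b + j, b + b + j)

Derivation:
Left:  g(neg(j), neg(neg(neg(neg(neg(neg(b)))))) + b + neg(neg(j)) + b, j + b + b)
  Work inside:  neg(neg(neg(neg(neg(neg(b)))))) + b + neg(neg(j)) + b
  Push neg inside:  distribute neg over + and collapse double neg
  Collect:  b + b + b + j
  Put back:  g(neg(j), b + b + b + j, b + b + j)
Right:  neg(b) + (b + g(j, j + b + b + b, j + ((neg(j) + j) + b) + b + neg(neg(b)) + neg(b)))
  Push neg inside:  distribute neg over + and collapse double neg
  Inverses cancel:  b cancels
  Collect:  g(j, b + b + b + j, b + b + j)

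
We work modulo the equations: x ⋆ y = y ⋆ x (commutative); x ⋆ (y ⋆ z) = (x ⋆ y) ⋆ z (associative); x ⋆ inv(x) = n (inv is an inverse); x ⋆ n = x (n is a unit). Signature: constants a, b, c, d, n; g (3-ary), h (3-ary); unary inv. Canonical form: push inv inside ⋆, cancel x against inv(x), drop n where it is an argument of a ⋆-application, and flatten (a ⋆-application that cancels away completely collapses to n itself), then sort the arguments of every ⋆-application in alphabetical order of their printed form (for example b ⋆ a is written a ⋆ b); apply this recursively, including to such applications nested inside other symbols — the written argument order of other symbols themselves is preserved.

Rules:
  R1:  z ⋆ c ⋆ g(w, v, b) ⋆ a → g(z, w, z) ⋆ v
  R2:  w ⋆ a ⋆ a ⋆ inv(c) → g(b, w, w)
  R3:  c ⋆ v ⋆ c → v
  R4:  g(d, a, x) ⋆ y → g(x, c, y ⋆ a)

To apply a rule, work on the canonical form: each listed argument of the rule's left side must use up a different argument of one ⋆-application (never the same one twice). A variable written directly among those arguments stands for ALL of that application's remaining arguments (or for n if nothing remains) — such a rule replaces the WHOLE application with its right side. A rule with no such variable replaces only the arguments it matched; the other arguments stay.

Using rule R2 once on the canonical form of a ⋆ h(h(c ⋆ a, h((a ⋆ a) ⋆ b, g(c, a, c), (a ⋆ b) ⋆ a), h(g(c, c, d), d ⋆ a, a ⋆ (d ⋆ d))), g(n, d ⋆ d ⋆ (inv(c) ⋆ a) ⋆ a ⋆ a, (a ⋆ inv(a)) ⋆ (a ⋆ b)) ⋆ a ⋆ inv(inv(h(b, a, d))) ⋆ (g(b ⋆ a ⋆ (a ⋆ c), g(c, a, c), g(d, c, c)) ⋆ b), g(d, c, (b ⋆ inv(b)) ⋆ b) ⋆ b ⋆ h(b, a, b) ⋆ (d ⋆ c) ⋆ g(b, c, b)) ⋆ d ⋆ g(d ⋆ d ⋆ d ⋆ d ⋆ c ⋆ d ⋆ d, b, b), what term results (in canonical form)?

Answer: a ⋆ d ⋆ g(c ⋆ d ⋆ d ⋆ d ⋆ d ⋆ d ⋆ d, b, b) ⋆ h(h(a ⋆ c, h(a ⋆ a ⋆ b, g(c, a, c), a ⋆ a ⋆ b), h(g(c, c, d), a ⋆ d, a ⋆ d ⋆ d)), a ⋆ b ⋆ g(a ⋆ a ⋆ b ⋆ c, g(c, a, c), g(d, c, c)) ⋆ g(n, g(b, a ⋆ d ⋆ d, a ⋆ d ⋆ d), a ⋆ b) ⋆ h(b, a, d), b ⋆ c ⋆ d ⋆ g(b, c, b) ⋆ g(d, c, b) ⋆ h(b, a, b))

Derivation:
Canonical form:  a ⋆ d ⋆ g(c ⋆ d ⋆ d ⋆ d ⋆ d ⋆ d ⋆ d, b, b) ⋆ h(h(a ⋆ c, h(a ⋆ a ⋆ b, g(c, a, c), a ⋆ a ⋆ b), h(g(c, c, d), a ⋆ d, a ⋆ d ⋆ d)), a ⋆ b ⋆ g(a ⋆ a ⋆ b ⋆ c, g(c, a, c), g(d, c, c)) ⋆ g(n, a ⋆ a ⋆ a ⋆ d ⋆ d ⋆ inv(c), a ⋆ b) ⋆ h(b, a, d), b ⋆ c ⋆ d ⋆ g(b, c, b) ⋆ g(d, c, b) ⋆ h(b, a, b))
Apply R2:  consuming a, a, inv(c);  w := a ⋆ d ⋆ d
The variable takes the whole remainder — replace the entire application.
Result:  a ⋆ d ⋆ g(c ⋆ d ⋆ d ⋆ d ⋆ d ⋆ d ⋆ d, b, b) ⋆ h(h(a ⋆ c, h(a ⋆ a ⋆ b, g(c, a, c), a ⋆ a ⋆ b), h(g(c, c, d), a ⋆ d, a ⋆ d ⋆ d)), a ⋆ b ⋆ g(a ⋆ a ⋆ b ⋆ c, g(c, a, c), g(d, c, c)) ⋆ g(n, g(b, a ⋆ d ⋆ d, a ⋆ d ⋆ d), a ⋆ b) ⋆ h(b, a, d), b ⋆ c ⋆ d ⋆ g(b, c, b) ⋆ g(d, c, b) ⋆ h(b, a, b))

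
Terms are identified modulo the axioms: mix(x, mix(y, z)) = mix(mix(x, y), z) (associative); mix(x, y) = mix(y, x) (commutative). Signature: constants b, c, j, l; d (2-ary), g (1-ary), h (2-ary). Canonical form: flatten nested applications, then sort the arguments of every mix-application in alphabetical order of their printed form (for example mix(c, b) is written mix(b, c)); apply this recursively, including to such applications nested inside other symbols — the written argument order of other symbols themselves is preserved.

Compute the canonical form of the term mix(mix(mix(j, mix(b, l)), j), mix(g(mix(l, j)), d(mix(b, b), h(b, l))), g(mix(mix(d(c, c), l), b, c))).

Answer: mix(b, d(mix(b, b), h(b, l)), g(mix(b, c, d(c, c), l)), g(mix(j, l)), j, j, l)

Derivation:
Flatten:  mix(j, b, l, j, g(mix(l, j)), d(mix(b, b), h(b, l)), g(mix(mix(d(c, c), l), b, c)))
Canonicalize subterm:  g(mix(l, j))  →  g(mix(j, l))
Inside:  g(mix(mix(d(c, c), l), b, c))  →  g(mix(b, c, d(c, c), l))
Sort:  mix(b, d(mix(b, b), h(b, l)), g(mix(b, c, d(c, c), l)), g(mix(j, l)), j, j, l)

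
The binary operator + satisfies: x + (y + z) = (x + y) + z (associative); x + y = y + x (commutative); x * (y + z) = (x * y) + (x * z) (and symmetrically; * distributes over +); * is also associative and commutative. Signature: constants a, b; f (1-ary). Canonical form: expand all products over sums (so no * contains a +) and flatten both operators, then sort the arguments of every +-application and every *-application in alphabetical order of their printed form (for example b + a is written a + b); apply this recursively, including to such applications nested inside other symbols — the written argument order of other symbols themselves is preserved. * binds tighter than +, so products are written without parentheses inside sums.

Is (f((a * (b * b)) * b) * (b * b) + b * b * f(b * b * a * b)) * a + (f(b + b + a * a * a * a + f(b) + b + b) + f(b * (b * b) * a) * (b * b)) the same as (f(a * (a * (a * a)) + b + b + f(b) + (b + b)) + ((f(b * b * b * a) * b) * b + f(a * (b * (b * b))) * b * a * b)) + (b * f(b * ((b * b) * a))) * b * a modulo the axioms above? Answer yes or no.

Left:  (f((a * (b * b)) * b) * (b * b) + b * b * f(b * b * a * b)) * a + (f(b + b + a * a * a * a + f(b) + b + b) + f(b * (b * b) * a) * (b * b))
  Expand:  a * b * b * f(a * b * b * b) + a * b * b * f(a * b * b * b) + f(a * a * a * a + b + b + b + b + f(b)) + b * b * f(a * b * b * b)
  Sort:  a * b * b * f(a * b * b * b) + a * b * b * f(a * b * b * b) + b * b * f(a * b * b * b) + f(a * a * a * a + b + b + b + b + f(b))
Right:  (f(a * (a * (a * a)) + b + b + f(b) + (b + b)) + ((f(b * b * b * a) * b) * b + f(a * (b * (b * b))) * b * a * b)) + (b * f(b * ((b * b) * a))) * b * a
  Merge nested applications:  f(a * a * a * a + b + b + b + b + f(b)) + b * b * f(a * b * b * b) + a * b * b * f(a * b * b * b) + a * b * b * f(a * b * b * b)
  Order the arguments:  a * b * b * f(a * b * b * b) + a * b * b * f(a * b * b * b) + b * b * f(a * b * b * b) + f(a * a * a * a + b + b + b + b + f(b))

Answer: yes — both canonical forms are a * b * b * f(a * b * b * b) + a * b * b * f(a * b * b * b) + b * b * f(a * b * b * b) + f(a * a * a * a + b + b + b + b + f(b))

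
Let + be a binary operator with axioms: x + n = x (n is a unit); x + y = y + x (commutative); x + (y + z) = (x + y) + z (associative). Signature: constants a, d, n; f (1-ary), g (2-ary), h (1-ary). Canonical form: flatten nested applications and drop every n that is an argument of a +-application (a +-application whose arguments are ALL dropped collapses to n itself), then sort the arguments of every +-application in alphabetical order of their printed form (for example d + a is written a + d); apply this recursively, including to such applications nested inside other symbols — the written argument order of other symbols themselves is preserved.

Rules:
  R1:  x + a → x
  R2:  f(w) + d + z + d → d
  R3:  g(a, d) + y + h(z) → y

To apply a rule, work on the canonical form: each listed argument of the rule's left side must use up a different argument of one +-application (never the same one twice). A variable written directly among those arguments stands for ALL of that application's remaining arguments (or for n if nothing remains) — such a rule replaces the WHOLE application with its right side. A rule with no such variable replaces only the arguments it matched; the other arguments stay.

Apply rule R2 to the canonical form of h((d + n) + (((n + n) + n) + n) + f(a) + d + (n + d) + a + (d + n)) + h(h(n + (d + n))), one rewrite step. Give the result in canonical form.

Answer: h(d) + h(h(d))

Derivation:
Canonical form:  h(a + d + d + d + d + f(a)) + h(h(d))
Match R2:  consume d, d, f(a);  w := a, z := a + d + d
The variable takes the whole remainder — replace the entire application.
New term:  h(d) + h(h(d))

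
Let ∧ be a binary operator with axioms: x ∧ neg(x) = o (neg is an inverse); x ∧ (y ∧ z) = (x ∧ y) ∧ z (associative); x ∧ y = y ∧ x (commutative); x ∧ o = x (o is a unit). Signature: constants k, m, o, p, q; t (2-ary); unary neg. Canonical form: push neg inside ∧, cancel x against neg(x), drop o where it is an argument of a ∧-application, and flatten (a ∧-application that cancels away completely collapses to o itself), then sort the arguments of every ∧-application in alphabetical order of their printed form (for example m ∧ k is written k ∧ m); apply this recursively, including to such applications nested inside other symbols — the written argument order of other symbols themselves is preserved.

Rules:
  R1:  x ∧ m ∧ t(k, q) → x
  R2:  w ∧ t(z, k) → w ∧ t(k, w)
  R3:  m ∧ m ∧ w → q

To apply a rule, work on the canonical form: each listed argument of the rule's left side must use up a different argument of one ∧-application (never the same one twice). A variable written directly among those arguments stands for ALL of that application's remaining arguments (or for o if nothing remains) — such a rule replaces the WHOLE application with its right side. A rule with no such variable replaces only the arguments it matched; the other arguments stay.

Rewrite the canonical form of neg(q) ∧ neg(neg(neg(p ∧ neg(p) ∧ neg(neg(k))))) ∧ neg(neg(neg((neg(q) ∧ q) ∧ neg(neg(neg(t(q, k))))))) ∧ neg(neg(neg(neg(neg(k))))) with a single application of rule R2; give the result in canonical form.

Answer: neg(k) ∧ neg(k) ∧ neg(q) ∧ t(k, neg(k) ∧ neg(k) ∧ neg(q))

Derivation:
Canonical form:  neg(k) ∧ neg(k) ∧ neg(q) ∧ t(q, k)
R2 matches:  uses t(q, k);  w := neg(k) ∧ neg(k) ∧ neg(q), z := q
The variable takes the whole remainder — replace the entire application.
Giving:  neg(k) ∧ neg(k) ∧ neg(q) ∧ t(k, neg(k) ∧ neg(k) ∧ neg(q))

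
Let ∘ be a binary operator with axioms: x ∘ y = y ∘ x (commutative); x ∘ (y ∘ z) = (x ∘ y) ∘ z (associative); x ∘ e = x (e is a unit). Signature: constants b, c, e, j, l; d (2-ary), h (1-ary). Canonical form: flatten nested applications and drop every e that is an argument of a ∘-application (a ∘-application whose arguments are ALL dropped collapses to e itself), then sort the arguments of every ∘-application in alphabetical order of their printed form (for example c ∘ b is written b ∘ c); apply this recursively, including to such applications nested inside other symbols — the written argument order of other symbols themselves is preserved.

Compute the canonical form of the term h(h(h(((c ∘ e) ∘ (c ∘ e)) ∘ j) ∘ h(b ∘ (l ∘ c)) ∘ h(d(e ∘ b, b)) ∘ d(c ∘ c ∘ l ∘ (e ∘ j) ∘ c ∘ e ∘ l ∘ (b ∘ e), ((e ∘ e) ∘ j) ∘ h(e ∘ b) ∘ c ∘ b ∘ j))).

Focus inside:  h(((c ∘ e) ∘ (c ∘ e)) ∘ j) ∘ h(b ∘ (l ∘ c)) ∘ h(d(e ∘ b, b)) ∘ d(c ∘ c ∘ l ∘ (e ∘ j) ∘ c ∘ e ∘ l ∘ (b ∘ e), ((e ∘ e) ∘ j) ∘ h(e ∘ b) ∘ c ∘ b ∘ j)
Inside:  h(((c ∘ e) ∘ (c ∘ e)) ∘ j)  →  h(c ∘ c ∘ j)
Inside:  h(b ∘ (l ∘ c))  →  h(b ∘ c ∘ l)
Simplify inside:  h(d(e ∘ b, b))  →  h(d(b, b))
Sort arguments:  d(b ∘ c ∘ c ∘ c ∘ j ∘ l ∘ l, b ∘ c ∘ h(b) ∘ j ∘ j) ∘ h(b ∘ c ∘ l) ∘ h(c ∘ c ∘ j) ∘ h(d(b, b))
Reassemble:  h(h(d(b ∘ c ∘ c ∘ c ∘ j ∘ l ∘ l, b ∘ c ∘ h(b) ∘ j ∘ j) ∘ h(b ∘ c ∘ l) ∘ h(c ∘ c ∘ j) ∘ h(d(b, b))))

Answer: h(h(d(b ∘ c ∘ c ∘ c ∘ j ∘ l ∘ l, b ∘ c ∘ h(b) ∘ j ∘ j) ∘ h(b ∘ c ∘ l) ∘ h(c ∘ c ∘ j) ∘ h(d(b, b))))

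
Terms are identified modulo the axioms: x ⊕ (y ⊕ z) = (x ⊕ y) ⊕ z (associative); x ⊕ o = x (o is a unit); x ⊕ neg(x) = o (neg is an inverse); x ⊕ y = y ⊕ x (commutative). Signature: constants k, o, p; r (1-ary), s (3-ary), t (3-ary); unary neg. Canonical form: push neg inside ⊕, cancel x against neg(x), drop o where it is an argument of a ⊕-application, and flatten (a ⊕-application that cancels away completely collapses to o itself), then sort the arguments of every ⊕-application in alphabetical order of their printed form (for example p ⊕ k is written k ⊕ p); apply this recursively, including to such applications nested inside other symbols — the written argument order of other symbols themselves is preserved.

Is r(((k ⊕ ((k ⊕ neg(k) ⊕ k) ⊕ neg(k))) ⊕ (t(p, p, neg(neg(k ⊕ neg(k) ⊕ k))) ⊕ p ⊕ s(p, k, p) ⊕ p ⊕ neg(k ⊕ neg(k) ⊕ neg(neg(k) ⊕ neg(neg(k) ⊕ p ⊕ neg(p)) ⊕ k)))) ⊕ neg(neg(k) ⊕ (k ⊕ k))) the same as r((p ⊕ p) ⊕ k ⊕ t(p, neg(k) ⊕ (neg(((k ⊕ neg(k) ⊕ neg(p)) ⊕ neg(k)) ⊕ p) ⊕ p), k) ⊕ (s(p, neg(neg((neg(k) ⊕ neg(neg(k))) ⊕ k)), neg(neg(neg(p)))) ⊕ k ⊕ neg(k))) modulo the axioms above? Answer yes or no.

Left:  r(((k ⊕ ((k ⊕ neg(k) ⊕ k) ⊕ neg(k))) ⊕ (t(p, p, neg(neg(k ⊕ neg(k) ⊕ k))) ⊕ p ⊕ s(p, k, p) ⊕ p ⊕ neg(k ⊕ neg(k) ⊕ neg(neg(k) ⊕ neg(neg(k) ⊕ p ⊕ neg(p)) ⊕ k)))) ⊕ neg(neg(k) ⊕ (k ⊕ k)))
  Work inside:  ((k ⊕ ((k ⊕ neg(k) ⊕ k) ⊕ neg(k))) ⊕ (t(p, p, neg(neg(k ⊕ neg(k) ⊕ k))) ⊕ p ⊕ s(p, k, p) ⊕ p ⊕ neg(k ⊕ neg(k) ⊕ neg(neg(k) ⊕ neg(neg(k) ⊕ p ⊕ neg(p)) ⊕ k)))) ⊕ neg(neg(k) ⊕ (k ⊕ k))
  Push neg inside:  distribute neg over ⊕ and collapse double neg
  Collect:  k ⊕ t(p, p, k) ⊕ p ⊕ p ⊕ s(p, k, p)
  Order the arguments:  k ⊕ p ⊕ p ⊕ s(p, k, p) ⊕ t(p, p, k)
  Put back:  r(k ⊕ p ⊕ p ⊕ s(p, k, p) ⊕ t(p, p, k))
Right:  r((p ⊕ p) ⊕ k ⊕ t(p, neg(k) ⊕ (neg(((k ⊕ neg(k) ⊕ neg(p)) ⊕ neg(k)) ⊕ p) ⊕ p), k) ⊕ (s(p, neg(neg((neg(k) ⊕ neg(neg(k))) ⊕ k)), neg(neg(neg(p)))) ⊕ k ⊕ neg(k)))
  Descend into:  (p ⊕ p) ⊕ k ⊕ t(p, neg(k) ⊕ (neg(((k ⊕ neg(k) ⊕ neg(p)) ⊕ neg(k)) ⊕ p) ⊕ p), k) ⊕ (s(p, neg(neg((neg(k) ⊕ neg(neg(k))) ⊕ k)), neg(neg(neg(p)))) ⊕ k ⊕ neg(k))
  Push neg inside:  distribute neg over ⊕ and collapse double neg
  Collect terms:  p ⊕ p ⊕ k ⊕ t(p, p, k) ⊕ s(p, k, neg(p))
  Order the arguments:  k ⊕ p ⊕ p ⊕ s(p, k, neg(p)) ⊕ t(p, p, k)
  Put back:  r(k ⊕ p ⊕ p ⊕ s(p, k, neg(p)) ⊕ t(p, p, k))

Answer: no — r(k ⊕ p ⊕ p ⊕ s(p, k, p) ⊕ t(p, p, k)) vs r(k ⊕ p ⊕ p ⊕ s(p, k, neg(p)) ⊕ t(p, p, k))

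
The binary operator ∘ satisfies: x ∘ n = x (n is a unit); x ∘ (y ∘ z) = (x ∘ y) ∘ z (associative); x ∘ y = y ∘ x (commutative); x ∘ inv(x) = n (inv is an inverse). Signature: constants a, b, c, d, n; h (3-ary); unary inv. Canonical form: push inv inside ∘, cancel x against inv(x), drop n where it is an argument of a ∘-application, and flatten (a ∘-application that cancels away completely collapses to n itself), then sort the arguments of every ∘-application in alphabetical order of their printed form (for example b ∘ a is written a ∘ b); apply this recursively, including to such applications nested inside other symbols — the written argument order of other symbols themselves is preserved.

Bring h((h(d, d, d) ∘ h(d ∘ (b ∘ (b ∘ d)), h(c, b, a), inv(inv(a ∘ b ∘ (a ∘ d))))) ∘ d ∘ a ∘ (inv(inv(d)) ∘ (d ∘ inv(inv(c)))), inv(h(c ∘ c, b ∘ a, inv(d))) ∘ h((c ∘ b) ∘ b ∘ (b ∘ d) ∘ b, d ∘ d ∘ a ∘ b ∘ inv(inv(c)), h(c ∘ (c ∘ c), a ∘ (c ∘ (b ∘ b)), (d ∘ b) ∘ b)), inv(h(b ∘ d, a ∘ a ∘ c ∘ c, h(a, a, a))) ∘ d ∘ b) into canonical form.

Descend into:  inv(h(c ∘ c, b ∘ a, inv(d))) ∘ h((c ∘ b) ∘ b ∘ (b ∘ d) ∘ b, d ∘ d ∘ a ∘ b ∘ inv(inv(c)), h(c ∘ (c ∘ c), a ∘ (c ∘ (b ∘ b)), (d ∘ b) ∘ b))
Push inv inside:  distribute inv over ∘ and collapse double inv
Combine occurrences:  inv(h(c ∘ c, a ∘ b, inv(d))) ∘ h(b ∘ b ∘ b ∘ b ∘ c ∘ d, a ∘ b ∘ c ∘ d ∘ d, h(c ∘ c ∘ c, a ∘ b ∘ b ∘ c, b ∘ b ∘ d))
Sort arguments:  h(b ∘ b ∘ b ∘ b ∘ c ∘ d, a ∘ b ∘ c ∘ d ∘ d, h(c ∘ c ∘ c, a ∘ b ∘ b ∘ c, b ∘ b ∘ d)) ∘ inv(h(c ∘ c, a ∘ b, inv(d)))
Rebuild:  h(a ∘ c ∘ d ∘ d ∘ d ∘ h(b ∘ b ∘ d ∘ d, h(c, b, a), a ∘ a ∘ b ∘ d) ∘ h(d, d, d), h(b ∘ b ∘ b ∘ b ∘ c ∘ d, a ∘ b ∘ c ∘ d ∘ d, h(c ∘ c ∘ c, a ∘ b ∘ b ∘ c, b ∘ b ∘ d)) ∘ inv(h(c ∘ c, a ∘ b, inv(d))), b ∘ d ∘ inv(h(b ∘ d, a ∘ a ∘ c ∘ c, h(a, a, a))))

Answer: h(a ∘ c ∘ d ∘ d ∘ d ∘ h(b ∘ b ∘ d ∘ d, h(c, b, a), a ∘ a ∘ b ∘ d) ∘ h(d, d, d), h(b ∘ b ∘ b ∘ b ∘ c ∘ d, a ∘ b ∘ c ∘ d ∘ d, h(c ∘ c ∘ c, a ∘ b ∘ b ∘ c, b ∘ b ∘ d)) ∘ inv(h(c ∘ c, a ∘ b, inv(d))), b ∘ d ∘ inv(h(b ∘ d, a ∘ a ∘ c ∘ c, h(a, a, a))))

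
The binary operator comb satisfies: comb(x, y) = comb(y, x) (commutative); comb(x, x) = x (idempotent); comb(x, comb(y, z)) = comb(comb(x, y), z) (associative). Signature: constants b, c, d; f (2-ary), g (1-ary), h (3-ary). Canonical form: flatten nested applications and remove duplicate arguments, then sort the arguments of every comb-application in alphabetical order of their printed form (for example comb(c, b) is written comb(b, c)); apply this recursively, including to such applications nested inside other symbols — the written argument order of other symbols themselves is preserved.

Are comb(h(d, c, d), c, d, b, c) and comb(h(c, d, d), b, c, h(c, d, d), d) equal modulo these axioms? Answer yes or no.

Answer: no — comb(b, c, d, h(d, c, d)) vs comb(b, c, d, h(c, d, d))

Derivation:
Left:  comb(h(d, c, d), c, d, b, c)
  Idempotence:  drop duplicate c
  Sort arguments:  comb(b, c, d, h(d, c, d))
Right:  comb(h(c, d, d), b, c, h(c, d, d), d)
  Drop duplicates:  drop duplicate h(c, d, d)
  Order the arguments:  comb(b, c, d, h(c, d, d))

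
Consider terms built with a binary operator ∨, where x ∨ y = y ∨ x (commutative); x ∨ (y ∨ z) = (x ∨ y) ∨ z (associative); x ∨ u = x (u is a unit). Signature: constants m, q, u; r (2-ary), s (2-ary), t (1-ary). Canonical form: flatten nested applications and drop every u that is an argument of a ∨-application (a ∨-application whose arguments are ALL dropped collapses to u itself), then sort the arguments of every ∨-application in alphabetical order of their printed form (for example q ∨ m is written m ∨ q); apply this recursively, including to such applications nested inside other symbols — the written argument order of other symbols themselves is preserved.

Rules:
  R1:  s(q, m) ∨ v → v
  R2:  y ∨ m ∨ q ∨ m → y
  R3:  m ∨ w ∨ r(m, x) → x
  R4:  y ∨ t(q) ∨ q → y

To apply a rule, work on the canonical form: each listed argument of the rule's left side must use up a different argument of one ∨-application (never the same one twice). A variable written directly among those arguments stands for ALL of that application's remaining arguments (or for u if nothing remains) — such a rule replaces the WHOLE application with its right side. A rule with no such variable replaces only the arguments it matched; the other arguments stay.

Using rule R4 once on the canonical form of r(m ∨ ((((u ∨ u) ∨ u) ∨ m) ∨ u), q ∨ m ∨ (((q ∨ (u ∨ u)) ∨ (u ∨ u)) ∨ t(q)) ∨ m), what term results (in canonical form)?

Canonical form:  r(m ∨ m, m ∨ m ∨ q ∨ q ∨ t(q))
Match R4:  consume q, t(q);  y := m ∨ m ∨ q
The extension variable absorbs all remaining arguments, so the whole application is rewritten.
Result:  r(m ∨ m, m ∨ m ∨ q)

Answer: r(m ∨ m, m ∨ m ∨ q)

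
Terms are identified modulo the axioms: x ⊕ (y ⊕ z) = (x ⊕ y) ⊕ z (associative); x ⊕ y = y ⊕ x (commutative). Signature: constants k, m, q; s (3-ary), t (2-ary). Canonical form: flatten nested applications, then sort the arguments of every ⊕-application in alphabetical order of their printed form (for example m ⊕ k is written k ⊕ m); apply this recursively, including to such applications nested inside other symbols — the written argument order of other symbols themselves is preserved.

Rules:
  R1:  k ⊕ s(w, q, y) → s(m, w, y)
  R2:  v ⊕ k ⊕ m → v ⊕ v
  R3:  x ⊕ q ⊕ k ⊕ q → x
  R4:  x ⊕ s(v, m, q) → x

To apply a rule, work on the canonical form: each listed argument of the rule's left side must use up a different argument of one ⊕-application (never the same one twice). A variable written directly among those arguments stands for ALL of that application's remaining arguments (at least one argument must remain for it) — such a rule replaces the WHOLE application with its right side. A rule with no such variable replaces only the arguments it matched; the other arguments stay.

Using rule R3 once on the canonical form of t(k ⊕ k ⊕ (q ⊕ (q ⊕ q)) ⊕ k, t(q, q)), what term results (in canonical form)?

Canonical form:  t(k ⊕ k ⊕ k ⊕ q ⊕ q ⊕ q, t(q, q))
R3 matches:  uses k, q, q;  x := k ⊕ k ⊕ q
The variable takes the whole remainder — replace the entire application.
New term:  t(k ⊕ k ⊕ q, t(q, q))

Answer: t(k ⊕ k ⊕ q, t(q, q))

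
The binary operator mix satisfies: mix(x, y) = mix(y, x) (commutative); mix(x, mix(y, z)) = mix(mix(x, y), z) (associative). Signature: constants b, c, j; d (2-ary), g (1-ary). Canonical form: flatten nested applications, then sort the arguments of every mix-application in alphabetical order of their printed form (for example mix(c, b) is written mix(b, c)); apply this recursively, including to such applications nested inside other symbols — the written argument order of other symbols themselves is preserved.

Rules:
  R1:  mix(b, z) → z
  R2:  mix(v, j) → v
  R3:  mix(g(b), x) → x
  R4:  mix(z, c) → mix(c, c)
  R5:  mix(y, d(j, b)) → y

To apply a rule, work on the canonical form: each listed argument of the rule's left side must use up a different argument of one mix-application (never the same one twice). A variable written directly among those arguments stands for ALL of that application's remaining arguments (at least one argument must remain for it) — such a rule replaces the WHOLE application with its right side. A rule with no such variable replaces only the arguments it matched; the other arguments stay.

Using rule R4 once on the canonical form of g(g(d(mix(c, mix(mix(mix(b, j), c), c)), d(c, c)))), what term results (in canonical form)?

Answer: g(g(d(mix(c, c), d(c, c))))

Derivation:
Canonical form:  g(g(d(mix(b, c, c, c, j), d(c, c))))
Match R4:  consume c;  z := mix(b, c, c, j)
The extension variable absorbs all remaining arguments, so the whole application is rewritten.
New term:  g(g(d(mix(c, c), d(c, c))))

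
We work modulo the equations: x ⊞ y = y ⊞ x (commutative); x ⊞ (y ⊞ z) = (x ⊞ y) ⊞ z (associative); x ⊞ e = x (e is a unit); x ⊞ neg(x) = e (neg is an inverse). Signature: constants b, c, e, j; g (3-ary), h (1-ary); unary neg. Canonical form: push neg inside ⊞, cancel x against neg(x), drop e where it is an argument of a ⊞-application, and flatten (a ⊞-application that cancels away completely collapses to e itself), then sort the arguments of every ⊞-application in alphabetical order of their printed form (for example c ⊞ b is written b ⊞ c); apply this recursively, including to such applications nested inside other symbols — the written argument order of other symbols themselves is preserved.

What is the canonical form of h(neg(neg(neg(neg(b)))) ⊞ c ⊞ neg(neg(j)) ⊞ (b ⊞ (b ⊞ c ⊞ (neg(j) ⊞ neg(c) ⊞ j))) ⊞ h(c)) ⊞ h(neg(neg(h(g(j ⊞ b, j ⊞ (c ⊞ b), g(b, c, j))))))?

Answer: h(b ⊞ b ⊞ b ⊞ c ⊞ h(c) ⊞ j) ⊞ h(h(g(b ⊞ j, b ⊞ c ⊞ j, g(b, c, j))))

Derivation:
Push neg inside:  distribute neg over ⊞ and collapse double neg
Collect terms:  h(b ⊞ b ⊞ b ⊞ c ⊞ h(c) ⊞ j) ⊞ h(h(g(b ⊞ j, b ⊞ c ⊞ j, g(b, c, j))))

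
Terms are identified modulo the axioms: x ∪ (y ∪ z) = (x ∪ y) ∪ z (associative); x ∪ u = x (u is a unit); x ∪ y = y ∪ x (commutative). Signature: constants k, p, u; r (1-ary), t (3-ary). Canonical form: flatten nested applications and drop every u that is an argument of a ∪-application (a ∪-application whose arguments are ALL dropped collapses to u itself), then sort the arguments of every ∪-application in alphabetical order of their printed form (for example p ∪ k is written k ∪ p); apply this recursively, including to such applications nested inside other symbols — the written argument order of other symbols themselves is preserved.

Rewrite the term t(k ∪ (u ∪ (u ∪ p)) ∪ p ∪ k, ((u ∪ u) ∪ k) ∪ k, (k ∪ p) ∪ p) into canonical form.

Answer: t(k ∪ k ∪ p ∪ p, k ∪ k, k ∪ p ∪ p)

Derivation:
Descend into:  k ∪ (u ∪ (u ∪ p)) ∪ p ∪ k
Flatten:  k ∪ u ∪ u ∪ p ∪ p ∪ k
Unit:  drop u (×2)
Order the arguments:  k ∪ k ∪ p ∪ p
Put back:  t(k ∪ k ∪ p ∪ p, k ∪ k, k ∪ p ∪ p)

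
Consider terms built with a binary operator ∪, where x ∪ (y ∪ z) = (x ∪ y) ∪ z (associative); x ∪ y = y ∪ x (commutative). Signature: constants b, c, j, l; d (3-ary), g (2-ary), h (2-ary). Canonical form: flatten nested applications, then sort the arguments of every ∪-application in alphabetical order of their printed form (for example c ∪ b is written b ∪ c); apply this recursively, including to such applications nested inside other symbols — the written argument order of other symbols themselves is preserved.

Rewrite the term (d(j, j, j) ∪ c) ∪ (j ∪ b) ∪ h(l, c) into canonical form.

Answer: b ∪ c ∪ d(j, j, j) ∪ h(l, c) ∪ j

Derivation:
Un-nest:  d(j, j, j) ∪ c ∪ j ∪ b ∪ h(l, c)
Order the arguments:  b ∪ c ∪ d(j, j, j) ∪ h(l, c) ∪ j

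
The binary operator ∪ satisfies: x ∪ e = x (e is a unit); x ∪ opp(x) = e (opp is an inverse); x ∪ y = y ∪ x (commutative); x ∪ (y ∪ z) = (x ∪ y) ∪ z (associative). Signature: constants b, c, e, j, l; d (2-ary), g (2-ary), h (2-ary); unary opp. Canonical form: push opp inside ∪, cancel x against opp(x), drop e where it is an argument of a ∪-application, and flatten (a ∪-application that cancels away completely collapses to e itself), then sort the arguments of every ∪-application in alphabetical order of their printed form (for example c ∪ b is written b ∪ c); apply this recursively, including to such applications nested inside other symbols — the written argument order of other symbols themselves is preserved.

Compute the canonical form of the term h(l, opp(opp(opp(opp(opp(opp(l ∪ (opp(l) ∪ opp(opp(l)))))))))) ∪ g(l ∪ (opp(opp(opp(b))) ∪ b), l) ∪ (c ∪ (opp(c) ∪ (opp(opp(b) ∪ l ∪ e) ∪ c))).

Push opp inside:  distribute opp over ∪ and collapse double opp
Collect:  h(l, l) ∪ g(l, l) ∪ c ∪ b ∪ opp(l)
Sort arguments:  b ∪ c ∪ g(l, l) ∪ h(l, l) ∪ opp(l)

Answer: b ∪ c ∪ g(l, l) ∪ h(l, l) ∪ opp(l)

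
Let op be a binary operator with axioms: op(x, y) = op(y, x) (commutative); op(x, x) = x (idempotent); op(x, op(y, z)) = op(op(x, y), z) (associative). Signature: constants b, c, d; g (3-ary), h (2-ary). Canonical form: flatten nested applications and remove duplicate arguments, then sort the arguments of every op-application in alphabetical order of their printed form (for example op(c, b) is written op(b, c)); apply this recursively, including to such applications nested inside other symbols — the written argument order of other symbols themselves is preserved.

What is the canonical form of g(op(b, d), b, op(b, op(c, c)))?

Answer: g(op(b, d), b, op(b, c))

Derivation:
Descend into:  op(b, op(c, c))
Un-nest:  op(b, c, c)
Deduplicate:  drop duplicate c
Order the arguments:  op(b, c)
Rebuild:  g(op(b, d), b, op(b, c))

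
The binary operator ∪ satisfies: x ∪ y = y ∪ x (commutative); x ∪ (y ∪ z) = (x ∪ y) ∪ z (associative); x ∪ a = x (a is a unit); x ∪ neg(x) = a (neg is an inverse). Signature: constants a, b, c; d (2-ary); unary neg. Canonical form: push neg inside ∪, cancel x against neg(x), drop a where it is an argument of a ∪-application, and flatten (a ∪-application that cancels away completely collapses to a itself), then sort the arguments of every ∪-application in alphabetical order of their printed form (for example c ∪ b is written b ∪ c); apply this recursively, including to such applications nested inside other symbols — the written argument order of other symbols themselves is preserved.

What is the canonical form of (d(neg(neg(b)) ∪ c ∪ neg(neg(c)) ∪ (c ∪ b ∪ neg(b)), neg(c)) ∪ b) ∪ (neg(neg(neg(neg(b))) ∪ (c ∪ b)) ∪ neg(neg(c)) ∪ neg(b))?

Answer: d(b ∪ c ∪ c ∪ c, neg(c))

Derivation:
Push neg inside:  distribute neg over ∪ and collapse double neg
Cancel:  b cancels; c cancels
Collect terms:  d(b ∪ c ∪ c ∪ c, neg(c))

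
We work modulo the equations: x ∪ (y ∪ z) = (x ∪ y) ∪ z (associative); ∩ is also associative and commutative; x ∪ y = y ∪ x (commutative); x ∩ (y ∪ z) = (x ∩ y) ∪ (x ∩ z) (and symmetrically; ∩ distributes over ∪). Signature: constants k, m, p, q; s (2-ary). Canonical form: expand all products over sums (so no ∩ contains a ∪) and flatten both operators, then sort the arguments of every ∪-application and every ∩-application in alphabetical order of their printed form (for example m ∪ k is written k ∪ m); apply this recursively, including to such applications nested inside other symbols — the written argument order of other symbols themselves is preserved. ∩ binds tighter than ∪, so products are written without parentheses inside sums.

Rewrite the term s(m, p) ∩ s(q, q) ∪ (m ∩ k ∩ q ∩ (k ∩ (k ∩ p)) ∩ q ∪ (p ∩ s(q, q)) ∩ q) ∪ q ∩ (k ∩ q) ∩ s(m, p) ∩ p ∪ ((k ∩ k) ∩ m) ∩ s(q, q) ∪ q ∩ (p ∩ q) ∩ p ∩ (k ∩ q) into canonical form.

Flatten:  s(m, p) ∩ s(q, q) ∪ k ∩ k ∩ k ∩ m ∩ p ∩ q ∩ q ∪ p ∩ q ∩ s(q, q) ∪ k ∩ p ∩ q ∩ q ∩ s(m, p) ∪ k ∩ k ∩ m ∩ s(q, q) ∪ k ∩ p ∩ p ∩ q ∩ q ∩ q
Sort arguments:  k ∩ k ∩ k ∩ m ∩ p ∩ q ∩ q ∪ k ∩ k ∩ m ∩ s(q, q) ∪ k ∩ p ∩ p ∩ q ∩ q ∩ q ∪ k ∩ p ∩ q ∩ q ∩ s(m, p) ∪ p ∩ q ∩ s(q, q) ∪ s(m, p) ∩ s(q, q)

Answer: k ∩ k ∩ k ∩ m ∩ p ∩ q ∩ q ∪ k ∩ k ∩ m ∩ s(q, q) ∪ k ∩ p ∩ p ∩ q ∩ q ∩ q ∪ k ∩ p ∩ q ∩ q ∩ s(m, p) ∪ p ∩ q ∩ s(q, q) ∪ s(m, p) ∩ s(q, q)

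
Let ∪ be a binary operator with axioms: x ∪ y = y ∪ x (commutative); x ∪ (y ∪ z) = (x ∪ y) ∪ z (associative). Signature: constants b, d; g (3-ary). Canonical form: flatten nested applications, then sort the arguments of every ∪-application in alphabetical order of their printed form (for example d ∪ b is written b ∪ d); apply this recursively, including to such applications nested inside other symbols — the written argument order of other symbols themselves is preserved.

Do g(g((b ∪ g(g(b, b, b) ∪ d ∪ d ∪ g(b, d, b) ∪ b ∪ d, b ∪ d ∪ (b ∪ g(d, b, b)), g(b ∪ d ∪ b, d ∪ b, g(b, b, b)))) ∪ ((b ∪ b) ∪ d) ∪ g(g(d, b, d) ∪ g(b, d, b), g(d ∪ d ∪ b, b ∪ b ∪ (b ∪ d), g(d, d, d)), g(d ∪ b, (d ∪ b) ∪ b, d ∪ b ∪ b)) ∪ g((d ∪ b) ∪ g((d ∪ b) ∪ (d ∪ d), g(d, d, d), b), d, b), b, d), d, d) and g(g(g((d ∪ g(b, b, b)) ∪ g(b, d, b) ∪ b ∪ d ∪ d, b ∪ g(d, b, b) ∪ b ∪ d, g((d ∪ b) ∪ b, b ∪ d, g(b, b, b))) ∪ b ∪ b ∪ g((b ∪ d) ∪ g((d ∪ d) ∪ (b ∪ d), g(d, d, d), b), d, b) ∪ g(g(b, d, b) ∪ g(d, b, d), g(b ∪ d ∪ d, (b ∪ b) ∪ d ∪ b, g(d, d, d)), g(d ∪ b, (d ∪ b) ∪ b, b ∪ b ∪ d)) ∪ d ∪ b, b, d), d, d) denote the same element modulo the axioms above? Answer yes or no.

Answer: yes — both canonical forms are g(g(b ∪ b ∪ b ∪ d ∪ g(b ∪ d ∪ d ∪ d ∪ g(b, b, b) ∪ g(b, d, b), b ∪ b ∪ d ∪ g(d, b, b), g(b ∪ b ∪ d, b ∪ d, g(b, b, b))) ∪ g(b ∪ d ∪ g(b ∪ d ∪ d ∪ d, g(d, d, d), b), d, b) ∪ g(g(b, d, b) ∪ g(d, b, d), g(b ∪ d ∪ d, b ∪ b ∪ b ∪ d, g(d, d, d)), g(b ∪ d, b ∪ b ∪ d, b ∪ b ∪ d)), b, d), d, d)

Derivation:
Left:  g(g((b ∪ g(g(b, b, b) ∪ d ∪ d ∪ g(b, d, b) ∪ b ∪ d, b ∪ d ∪ (b ∪ g(d, b, b)), g(b ∪ d ∪ b, d ∪ b, g(b, b, b)))) ∪ ((b ∪ b) ∪ d) ∪ g(g(d, b, d) ∪ g(b, d, b), g(d ∪ d ∪ b, b ∪ b ∪ (b ∪ d), g(d, d, d)), g(d ∪ b, (d ∪ b) ∪ b, d ∪ b ∪ b)) ∪ g((d ∪ b) ∪ g((d ∪ b) ∪ (d ∪ d), g(d, d, d), b), d, b), b, d), d, d)
  Focus inside:  (b ∪ g(g(b, b, b) ∪ d ∪ d ∪ g(b, d, b) ∪ b ∪ d, b ∪ d ∪ (b ∪ g(d, b, b)), g(b ∪ d ∪ b, d ∪ b, g(b, b, b)))) ∪ ((b ∪ b) ∪ d) ∪ g(g(d, b, d) ∪ g(b, d, b), g(d ∪ d ∪ b, b ∪ b ∪ (b ∪ d), g(d, d, d)), g(d ∪ b, (d ∪ b) ∪ b, d ∪ b ∪ b)) ∪ g((d ∪ b) ∪ g((d ∪ b) ∪ (d ∪ d), g(d, d, d), b), d, b)
  Un-nest:  b ∪ g(g(b, b, b) ∪ d ∪ d ∪ g(b, d, b) ∪ b ∪ d, b ∪ d ∪ (b ∪ g(d, b, b)), g(b ∪ d ∪ b, d ∪ b, g(b, b, b))) ∪ b ∪ b ∪ d ∪ g(g(d, b, d) ∪ g(b, d, b), g(d ∪ d ∪ b, b ∪ b ∪ (b ∪ d), g(d, d, d)), g(d ∪ b, (d ∪ b) ∪ b, d ∪ b ∪ b)) ∪ g((d ∪ b) ∪ g((d ∪ b) ∪ (d ∪ d), g(d, d, d), b), d, b)
  Simplify inside:  g(g(b, b, b) ∪ d ∪ d ∪ g(b, d, b) ∪ b ∪ d, b ∪ d ∪ (b ∪ g(d, b, b)), g(b ∪ d ∪ b, d ∪ b, g(b, b, b)))  →  g(b ∪ d ∪ d ∪ d ∪ g(b, b, b) ∪ g(b, d, b), b ∪ b ∪ d ∪ g(d, b, b), g(b ∪ b ∪ d, b ∪ d, g(b, b, b)))
  Simplify inside:  g(g(d, b, d) ∪ g(b, d, b), g(d ∪ d ∪ b, b ∪ b ∪ (b ∪ d), g(d, d, d)), g(d ∪ b, (d ∪ b) ∪ b, d ∪ b ∪ b))  →  g(g(b, d, b) ∪ g(d, b, d), g(b ∪ d ∪ d, b ∪ b ∪ b ∪ d, g(d, d, d)), g(b ∪ d, b ∪ b ∪ d, b ∪ b ∪ d))
  Inside:  g((d ∪ b) ∪ g((d ∪ b) ∪ (d ∪ d), g(d, d, d), b), d, b)  →  g(b ∪ d ∪ g(b ∪ d ∪ d ∪ d, g(d, d, d), b), d, b)
  Order the arguments:  b ∪ b ∪ b ∪ d ∪ g(b ∪ d ∪ d ∪ d ∪ g(b, b, b) ∪ g(b, d, b), b ∪ b ∪ d ∪ g(d, b, b), g(b ∪ b ∪ d, b ∪ d, g(b, b, b))) ∪ g(b ∪ d ∪ g(b ∪ d ∪ d ∪ d, g(d, d, d), b), d, b) ∪ g(g(b, d, b) ∪ g(d, b, d), g(b ∪ d ∪ d, b ∪ b ∪ b ∪ d, g(d, d, d)), g(b ∪ d, b ∪ b ∪ d, b ∪ b ∪ d))
  Rebuild:  g(g(b ∪ b ∪ b ∪ d ∪ g(b ∪ d ∪ d ∪ d ∪ g(b, b, b) ∪ g(b, d, b), b ∪ b ∪ d ∪ g(d, b, b), g(b ∪ b ∪ d, b ∪ d, g(b, b, b))) ∪ g(b ∪ d ∪ g(b ∪ d ∪ d ∪ d, g(d, d, d), b), d, b) ∪ g(g(b, d, b) ∪ g(d, b, d), g(b ∪ d ∪ d, b ∪ b ∪ b ∪ d, g(d, d, d)), g(b ∪ d, b ∪ b ∪ d, b ∪ b ∪ d)), b, d), d, d)
Right:  g(g(g((d ∪ g(b, b, b)) ∪ g(b, d, b) ∪ b ∪ d ∪ d, b ∪ g(d, b, b) ∪ b ∪ d, g((d ∪ b) ∪ b, b ∪ d, g(b, b, b))) ∪ b ∪ b ∪ g((b ∪ d) ∪ g((d ∪ d) ∪ (b ∪ d), g(d, d, d), b), d, b) ∪ g(g(b, d, b) ∪ g(d, b, d), g(b ∪ d ∪ d, (b ∪ b) ∪ d ∪ b, g(d, d, d)), g(d ∪ b, (d ∪ b) ∪ b, b ∪ b ∪ d)) ∪ d ∪ b, b, d), d, d)
  Focus inside:  g((d ∪ g(b, b, b)) ∪ g(b, d, b) ∪ b ∪ d ∪ d, b ∪ g(d, b, b) ∪ b ∪ d, g((d ∪ b) ∪ b, b ∪ d, g(b, b, b))) ∪ b ∪ b ∪ g((b ∪ d) ∪ g((d ∪ d) ∪ (b ∪ d), g(d, d, d), b), d, b) ∪ g(g(b, d, b) ∪ g(d, b, d), g(b ∪ d ∪ d, (b ∪ b) ∪ d ∪ b, g(d, d, d)), g(d ∪ b, (d ∪ b) ∪ b, b ∪ b ∪ d)) ∪ d ∪ b
  Canonicalize subterm:  g((d ∪ g(b, b, b)) ∪ g(b, d, b) ∪ b ∪ d ∪ d, b ∪ g(d, b, b) ∪ b ∪ d, g((d ∪ b) ∪ b, b ∪ d, g(b, b, b)))  →  g(b ∪ d ∪ d ∪ d ∪ g(b, b, b) ∪ g(b, d, b), b ∪ b ∪ d ∪ g(d, b, b), g(b ∪ b ∪ d, b ∪ d, g(b, b, b)))
  Simplify inside:  g((b ∪ d) ∪ g((d ∪ d) ∪ (b ∪ d), g(d, d, d), b), d, b)  →  g(b ∪ d ∪ g(b ∪ d ∪ d ∪ d, g(d, d, d), b), d, b)
  Inside:  g(g(b, d, b) ∪ g(d, b, d), g(b ∪ d ∪ d, (b ∪ b) ∪ d ∪ b, g(d, d, d)), g(d ∪ b, (d ∪ b) ∪ b, b ∪ b ∪ d))  →  g(g(b, d, b) ∪ g(d, b, d), g(b ∪ d ∪ d, b ∪ b ∪ b ∪ d, g(d, d, d)), g(b ∪ d, b ∪ b ∪ d, b ∪ b ∪ d))
  Sort arguments:  b ∪ b ∪ b ∪ d ∪ g(b ∪ d ∪ d ∪ d ∪ g(b, b, b) ∪ g(b, d, b), b ∪ b ∪ d ∪ g(d, b, b), g(b ∪ b ∪ d, b ∪ d, g(b, b, b))) ∪ g(b ∪ d ∪ g(b ∪ d ∪ d ∪ d, g(d, d, d), b), d, b) ∪ g(g(b, d, b) ∪ g(d, b, d), g(b ∪ d ∪ d, b ∪ b ∪ b ∪ d, g(d, d, d)), g(b ∪ d, b ∪ b ∪ d, b ∪ b ∪ d))
  Reassemble:  g(g(b ∪ b ∪ b ∪ d ∪ g(b ∪ d ∪ d ∪ d ∪ g(b, b, b) ∪ g(b, d, b), b ∪ b ∪ d ∪ g(d, b, b), g(b ∪ b ∪ d, b ∪ d, g(b, b, b))) ∪ g(b ∪ d ∪ g(b ∪ d ∪ d ∪ d, g(d, d, d), b), d, b) ∪ g(g(b, d, b) ∪ g(d, b, d), g(b ∪ d ∪ d, b ∪ b ∪ b ∪ d, g(d, d, d)), g(b ∪ d, b ∪ b ∪ d, b ∪ b ∪ d)), b, d), d, d)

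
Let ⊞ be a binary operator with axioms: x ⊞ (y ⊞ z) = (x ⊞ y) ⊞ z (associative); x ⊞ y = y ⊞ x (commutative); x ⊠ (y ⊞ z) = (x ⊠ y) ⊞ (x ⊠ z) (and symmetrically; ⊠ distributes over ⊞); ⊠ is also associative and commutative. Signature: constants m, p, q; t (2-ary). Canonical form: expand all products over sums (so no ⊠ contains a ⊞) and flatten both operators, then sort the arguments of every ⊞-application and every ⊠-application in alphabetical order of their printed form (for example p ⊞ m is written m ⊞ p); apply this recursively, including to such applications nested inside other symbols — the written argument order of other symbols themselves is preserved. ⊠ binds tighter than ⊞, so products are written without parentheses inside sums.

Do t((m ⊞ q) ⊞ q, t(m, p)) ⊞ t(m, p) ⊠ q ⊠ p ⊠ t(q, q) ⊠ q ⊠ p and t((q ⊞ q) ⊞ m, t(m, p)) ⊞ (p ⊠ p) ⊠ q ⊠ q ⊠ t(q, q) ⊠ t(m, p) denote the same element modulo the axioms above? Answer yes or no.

Left:  t((m ⊞ q) ⊞ q, t(m, p)) ⊞ t(m, p) ⊠ q ⊠ p ⊠ t(q, q) ⊠ q ⊠ p
  Un-nest:  t(m ⊞ q ⊞ q, t(m, p)) ⊞ p ⊠ p ⊠ q ⊠ q ⊠ t(m, p) ⊠ t(q, q)
  Sort arguments:  p ⊠ p ⊠ q ⊠ q ⊠ t(m, p) ⊠ t(q, q) ⊞ t(m ⊞ q ⊞ q, t(m, p))
Right:  t((q ⊞ q) ⊞ m, t(m, p)) ⊞ (p ⊠ p) ⊠ q ⊠ q ⊠ t(q, q) ⊠ t(m, p)
  Un-nest:  t(m ⊞ q ⊞ q, t(m, p)) ⊞ p ⊠ p ⊠ q ⊠ q ⊠ t(m, p) ⊠ t(q, q)
  Order the arguments:  p ⊠ p ⊠ q ⊠ q ⊠ t(m, p) ⊠ t(q, q) ⊞ t(m ⊞ q ⊞ q, t(m, p))

Answer: yes — both canonical forms are p ⊠ p ⊠ q ⊠ q ⊠ t(m, p) ⊠ t(q, q) ⊞ t(m ⊞ q ⊞ q, t(m, p))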